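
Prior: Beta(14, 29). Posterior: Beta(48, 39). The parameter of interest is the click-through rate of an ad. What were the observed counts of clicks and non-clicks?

34 clicks and 10 non-clicks

A Beta(a, b) prior with s successes and f failures in binomial data gives a Beta(a+s, b+f) posterior.
Match parameters: s=48−14=34, f=39−29=10.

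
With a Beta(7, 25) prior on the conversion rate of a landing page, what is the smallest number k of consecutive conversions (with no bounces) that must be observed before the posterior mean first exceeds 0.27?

k = 3

After k conversions and 0 bounces the posterior is Beta(7+k, 25), with mean (7+k)/(7+25+k).
Set (7+k)/(32+k) > 0.27 and solve: k > (0.27·32 − 7)/(1 − 0.27) = 2.247.
The smallest integer exceeding 2.247 is 3, and checking k=3: (10)/(35) = 0.2857 > 0.27.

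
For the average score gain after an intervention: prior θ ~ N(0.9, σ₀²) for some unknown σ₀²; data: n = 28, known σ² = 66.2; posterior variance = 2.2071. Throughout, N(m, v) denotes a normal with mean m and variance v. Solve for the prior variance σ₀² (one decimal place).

Posterior precision equals prior precision plus data precision: 1/σ_n² = 1/σ₀² + n/σ².
So 1/σ₀² = 1/2.2071 − 28/66.2 = 0.453083 − 0.422961 = 0.030122.
Hence σ₀² = 1/0.030122 ≈ 33.2.

σ₀² = 33.2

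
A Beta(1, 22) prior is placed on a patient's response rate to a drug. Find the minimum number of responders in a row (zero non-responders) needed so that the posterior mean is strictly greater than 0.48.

k = 20

After k responders and 0 non-responders the posterior is Beta(1+k, 22), with mean (1+k)/(1+22+k).
Set (1+k)/(23+k) > 0.48 and solve: k > (0.48·23 − 1)/(1 − 0.48) = 19.308.
The smallest integer exceeding 19.308 is 20, and checking k=20: (21)/(43) = 0.4884 > 0.48.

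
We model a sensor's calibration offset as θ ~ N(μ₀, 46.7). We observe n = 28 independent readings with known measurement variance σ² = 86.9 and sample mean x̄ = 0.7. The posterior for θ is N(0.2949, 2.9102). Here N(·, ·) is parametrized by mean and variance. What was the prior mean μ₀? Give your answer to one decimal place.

The posterior mean is a precision-weighted average: μ_n = (τ₀μ₀ + τ_data·x̄)/(τ₀+τ_data), with τ₀=1/σ₀² and τ_data=n/σ².
Here τ₀ = 1/46.7 = 0.021413 and τ_data = 28/86.9 = 0.322209, so τ_n = 0.343622.
Rearranging for μ₀: μ₀ = (μ_n·τ_n − τ_data·x̄)/τ₀ = (0.2949·0.343622 − 0.322209·0.7) / 0.021413 = -0.124212/0.021413 ≈ -5.8.

μ₀ = -5.8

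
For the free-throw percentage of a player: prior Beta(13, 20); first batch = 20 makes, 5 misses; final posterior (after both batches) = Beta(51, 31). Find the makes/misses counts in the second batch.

18 makes and 6 misses

Sequential conjugate updates are equivalent to a single update on the pooled data, so total successes = posterior α − prior α and total failures = posterior β − prior β.
Total across both batches: 51−13=38 makes, 31−20=11 misses.
Subtract the first batch: 38−20=18 makes and 11−5=6 misses.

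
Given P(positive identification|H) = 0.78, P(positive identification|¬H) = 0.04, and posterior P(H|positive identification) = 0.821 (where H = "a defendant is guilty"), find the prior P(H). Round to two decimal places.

In odds form, posterior odds = prior odds × likelihood ratio, so prior odds = posterior odds ÷ LR.
Posterior odds = 0.821/(1−0.821) = 4.5866. LR = 0.78/0.04 = 19.5000.
Prior odds = 4.5866/19.5000 = 0.2352, so P(H) = 0.2352/(1+0.2352) ≈ 0.19.

P(H) = 0.19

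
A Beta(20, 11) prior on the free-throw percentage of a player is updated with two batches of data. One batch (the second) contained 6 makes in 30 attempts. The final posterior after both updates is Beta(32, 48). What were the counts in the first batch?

6 makes and 13 misses

Sequential conjugate updates are equivalent to a single update on the pooled data, so total successes = posterior α − prior α and total failures = posterior β − prior β.
Total across both batches: 32−20=12 makes, 48−11=37 misses.
Subtract the second batch: 12−6=6 makes and 37−24=13 misses.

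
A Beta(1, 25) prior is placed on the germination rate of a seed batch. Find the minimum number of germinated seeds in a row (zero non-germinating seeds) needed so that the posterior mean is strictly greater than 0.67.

k = 50

After k germinated seeds and 0 non-germinating seeds the posterior is Beta(1+k, 25), with mean (1+k)/(1+25+k).
Set (1+k)/(26+k) > 0.67 and solve: k > (0.67·26 − 1)/(1 − 0.67) = 49.758.
The smallest integer exceeding 49.758 is 50.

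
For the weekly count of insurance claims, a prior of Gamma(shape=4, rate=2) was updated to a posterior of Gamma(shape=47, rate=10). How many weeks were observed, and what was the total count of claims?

n = 8 weeks with total 43 claims

A Gamma(α, β) prior (rate parametrization) on a Poisson rate with n observations summing to S gives posterior Gamma(α+S, β+n).
Matching: Σxᵢ = 47 − 4 = 43 and n = 10 − 2 = 8.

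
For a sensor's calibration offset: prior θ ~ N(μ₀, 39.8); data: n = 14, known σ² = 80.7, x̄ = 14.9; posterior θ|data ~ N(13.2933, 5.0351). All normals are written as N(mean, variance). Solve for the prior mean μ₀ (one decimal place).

μ₀ = 2.2

The posterior mean is a precision-weighted average: μ_n = (τ₀μ₀ + τ_data·x̄)/(τ₀+τ_data), with τ₀=1/σ₀² and τ_data=n/σ².
Here τ₀ = 1/39.8 = 0.025126 and τ_data = 14/80.7 = 0.173482, so τ_n = 0.198608.
Rearranging for μ₀: μ₀ = (μ_n·τ_n − τ_data·x̄)/τ₀ = (13.2933·0.198608 − 0.173482·14.9) / 0.025126 = 0.055274/0.025126 ≈ 2.2.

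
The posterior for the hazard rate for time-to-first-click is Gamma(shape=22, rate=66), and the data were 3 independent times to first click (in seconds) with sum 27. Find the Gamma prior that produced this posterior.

Gamma(shape=19, rate=39)

Gamma–exponential conjugacy: posterior shape = α + n, posterior rate = β + Σtᵢ.
So α = 22 − 3 = 19 and β = 66 − 27 = 39.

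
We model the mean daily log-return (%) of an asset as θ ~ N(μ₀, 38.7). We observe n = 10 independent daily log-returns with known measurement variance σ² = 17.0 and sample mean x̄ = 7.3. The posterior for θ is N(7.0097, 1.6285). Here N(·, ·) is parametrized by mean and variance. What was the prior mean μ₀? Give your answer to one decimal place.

With known observation variance, the Normal–Normal posterior has precision τ_n = τ₀ + n/σ² and mean μ_n = (τ₀μ₀ + (n/σ²)x̄)/τ_n.
Here τ₀ = 1/38.7 = 0.025840 and τ_data = 10/17.0 = 0.588235, so τ_n = 0.614075.
Rearranging for μ₀: μ₀ = (μ_n·τ_n − τ_data·x̄)/τ₀ = (7.0097·0.614075 − 0.588235·7.3) / 0.025840 = 0.010366/0.025840 ≈ 0.4.

μ₀ = 0.4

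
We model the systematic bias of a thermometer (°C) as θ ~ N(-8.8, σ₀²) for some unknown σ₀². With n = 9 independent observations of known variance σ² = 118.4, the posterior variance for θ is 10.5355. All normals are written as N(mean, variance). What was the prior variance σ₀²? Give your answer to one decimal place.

σ₀² = 52.9

For the Normal–Normal model with known σ², precisions add: τ_n = τ₀ + n/σ².
So 1/σ₀² = 1/10.5355 − 9/118.4 = 0.094917 − 0.076014 = 0.018903.
Hence σ₀² = 1/0.018903 ≈ 52.9.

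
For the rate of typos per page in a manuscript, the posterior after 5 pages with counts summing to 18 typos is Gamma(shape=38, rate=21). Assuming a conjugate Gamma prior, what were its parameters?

Gamma(shape=20, rate=16)

Gamma–Poisson conjugacy: posterior shape = α + Σxᵢ, posterior rate = β + n.
So α = 38 − 18 = 20 and β = 21 − 5 = 16.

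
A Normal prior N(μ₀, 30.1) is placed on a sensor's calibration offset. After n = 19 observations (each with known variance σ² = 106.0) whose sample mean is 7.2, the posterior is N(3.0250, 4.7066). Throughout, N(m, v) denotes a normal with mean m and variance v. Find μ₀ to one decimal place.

μ₀ = -19.5

The posterior mean is a precision-weighted average: μ_n = (τ₀μ₀ + τ_data·x̄)/(τ₀+τ_data), with τ₀=1/σ₀² and τ_data=n/σ².
Here τ₀ = 1/30.1 = 0.033223 and τ_data = 19/106.0 = 0.179245, so τ_n = 0.212468.
Rearranging for μ₀: μ₀ = (μ_n·τ_n − τ_data·x̄)/τ₀ = (3.0250·0.212468 − 0.179245·7.2) / 0.033223 = -0.647848/0.033223 ≈ -19.5.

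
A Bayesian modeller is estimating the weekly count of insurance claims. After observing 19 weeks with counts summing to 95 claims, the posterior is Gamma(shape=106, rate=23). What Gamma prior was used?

Gamma(shape=11, rate=4)

A Gamma(α, β) prior (rate parametrization) on a Poisson rate with n observations summing to S gives posterior Gamma(α+S, β+n).
So α = 106 − 95 = 11 and β = 23 − 19 = 4.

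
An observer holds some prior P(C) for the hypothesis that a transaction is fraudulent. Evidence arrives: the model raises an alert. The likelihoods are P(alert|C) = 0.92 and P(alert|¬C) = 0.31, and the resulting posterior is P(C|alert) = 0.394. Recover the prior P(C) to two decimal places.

In odds form, posterior odds = prior odds × likelihood ratio, so prior odds = posterior odds ÷ LR.
Posterior odds = 0.394/(1−0.394) = 0.6502. LR = 0.92/0.31 = 2.9677.
Prior odds = 0.6502/2.9677 = 0.2191, so P(C) = 0.2191/(1+0.2191) ≈ 0.18.

P(C) = 0.18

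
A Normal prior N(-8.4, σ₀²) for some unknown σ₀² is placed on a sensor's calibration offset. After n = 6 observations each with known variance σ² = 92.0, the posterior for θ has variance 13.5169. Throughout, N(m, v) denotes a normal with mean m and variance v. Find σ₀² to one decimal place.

σ₀² = 114.1

Posterior precision equals prior precision plus data precision: 1/σ_n² = 1/σ₀² + n/σ².
So 1/σ₀² = 1/13.5169 − 6/92.0 = 0.073981 − 0.065217 = 0.008764.
Hence σ₀² = 1/0.008764 ≈ 114.1.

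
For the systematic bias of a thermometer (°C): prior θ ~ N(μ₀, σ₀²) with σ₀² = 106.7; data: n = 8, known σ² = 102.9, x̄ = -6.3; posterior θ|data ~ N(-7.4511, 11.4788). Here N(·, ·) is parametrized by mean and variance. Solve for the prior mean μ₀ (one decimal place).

The posterior mean is a precision-weighted average: μ_n = (τ₀μ₀ + τ_data·x̄)/(τ₀+τ_data), with τ₀=1/σ₀² and τ_data=n/σ².
Here τ₀ = 1/106.7 = 0.009372 and τ_data = 8/102.9 = 0.077745, so τ_n = 0.087117.
Rearranging for μ₀: μ₀ = (μ_n·τ_n − τ_data·x̄)/τ₀ = (-7.4511·0.087117 − 0.077745·-6.3) / 0.009372 = -0.159324/0.009372 ≈ -17.0.

μ₀ = -17.0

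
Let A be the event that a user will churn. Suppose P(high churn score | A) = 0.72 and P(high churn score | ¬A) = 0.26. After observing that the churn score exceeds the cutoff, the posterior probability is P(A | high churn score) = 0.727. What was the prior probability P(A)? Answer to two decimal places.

P(A) = 0.49

Bayes' rule in odds form gives O(A|E) = O(A)·[P(E|A)/P(E|¬A)], hence O(A) = O(A|E)/LR.
Posterior odds = 0.727/(1−0.727) = 2.6630. LR = 0.72/0.26 = 2.7692.
Prior odds = 2.6630/2.7692 = 0.9616, so P(A) = 0.9616/(1+0.9616) ≈ 0.49.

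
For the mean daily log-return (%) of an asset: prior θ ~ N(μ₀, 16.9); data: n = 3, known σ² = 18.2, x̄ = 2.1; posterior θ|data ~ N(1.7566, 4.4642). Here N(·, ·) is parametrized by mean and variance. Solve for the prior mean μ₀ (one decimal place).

μ₀ = 0.8

With known observation variance, the Normal–Normal posterior has precision τ_n = τ₀ + n/σ² and mean μ_n = (τ₀μ₀ + (n/σ²)x̄)/τ_n.
Here τ₀ = 1/16.9 = 0.059172 and τ_data = 3/18.2 = 0.164835, so τ_n = 0.224007.
Rearranging for μ₀: μ₀ = (μ_n·τ_n − τ_data·x̄)/τ₀ = (1.7566·0.224007 − 0.164835·2.1) / 0.059172 = 0.047337/0.059172 ≈ 0.8.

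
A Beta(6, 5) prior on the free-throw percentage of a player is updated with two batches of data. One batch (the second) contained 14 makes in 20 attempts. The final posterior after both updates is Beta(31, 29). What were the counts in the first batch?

11 makes and 18 misses

Because Beta–binomial updating is additive in the counts, the combined data contributed (α_post−α_prior, β_post−β_prior) successes and failures.
Total across both batches: 31−6=25 makes, 29−5=24 misses.
Subtract the second batch: 25−14=11 makes and 24−6=18 misses.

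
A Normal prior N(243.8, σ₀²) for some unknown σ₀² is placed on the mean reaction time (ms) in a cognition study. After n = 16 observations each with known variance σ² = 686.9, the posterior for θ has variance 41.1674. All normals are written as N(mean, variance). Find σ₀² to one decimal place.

For the Normal–Normal model with known σ², precisions add: τ_n = τ₀ + n/σ².
So 1/σ₀² = 1/41.1674 − 16/686.9 = 0.024291 − 0.023293 = 0.000998.
Hence σ₀² = 1/0.000998 ≈ 1002.0.

σ₀² = 1002.0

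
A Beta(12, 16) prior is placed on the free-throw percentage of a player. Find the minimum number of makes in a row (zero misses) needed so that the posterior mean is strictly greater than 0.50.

k = 5

After k makes and 0 misses the posterior is Beta(12+k, 16), with mean (12+k)/(12+16+k).
Set (12+k)/(28+k) > 0.50 and solve: k > (0.50·28 − 12)/(1 − 0.50) = 4.000.
The smallest integer exceeding 4.000 is 5, and checking k=5: (17)/(33) = 0.5152 > 0.50.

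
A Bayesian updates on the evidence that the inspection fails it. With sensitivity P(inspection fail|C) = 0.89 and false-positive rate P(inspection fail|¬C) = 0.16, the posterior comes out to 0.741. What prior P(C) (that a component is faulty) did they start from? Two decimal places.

Bayes' rule in odds form gives O(C|E) = O(C)·[P(E|C)/P(E|¬C)], hence O(C) = O(C|E)/LR.
Posterior odds = 0.741/(1−0.741) = 2.8610. LR = 0.89/0.16 = 5.5625.
Prior odds = 2.8610/5.5625 = 0.5143, so P(C) = 0.5143/(1+0.5143) ≈ 0.34.

P(C) = 0.34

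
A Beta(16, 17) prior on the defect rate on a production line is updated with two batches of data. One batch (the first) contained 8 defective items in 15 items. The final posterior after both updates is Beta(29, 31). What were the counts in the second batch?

Because Beta–binomial updating is additive in the counts, the combined data contributed (α_post−α_prior, β_post−β_prior) successes and failures.
Total across both batches: 29−16=13 defective items, 31−17=14 good items.
Subtract the first batch: 13−8=5 defective items and 14−7=7 good items.

5 defective items and 7 good items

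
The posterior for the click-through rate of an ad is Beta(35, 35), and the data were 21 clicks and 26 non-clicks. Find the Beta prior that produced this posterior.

Beta(14, 9)

A Beta(a, b) prior with s successes and f failures in binomial data gives a Beta(a+s, b+f) posterior.
So a = 35 − 21 = 14 and b = 35 − 26 = 9.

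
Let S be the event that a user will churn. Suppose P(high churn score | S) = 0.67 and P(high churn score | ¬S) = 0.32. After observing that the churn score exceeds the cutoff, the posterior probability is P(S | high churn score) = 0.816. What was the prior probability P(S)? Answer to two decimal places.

In odds form, posterior odds = prior odds × likelihood ratio, so prior odds = posterior odds ÷ LR.
Posterior odds = 0.816/(1−0.816) = 4.4348. LR = 0.67/0.32 = 2.0938.
Prior odds = 4.4348/2.0938 = 2.1181, so P(S) = 2.1181/(1+2.1181) ≈ 0.68.

P(S) = 0.68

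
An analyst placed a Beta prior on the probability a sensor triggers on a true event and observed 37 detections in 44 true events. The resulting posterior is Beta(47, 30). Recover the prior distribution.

Beta(10, 23)

Beta is conjugate to the binomial likelihood: posterior = Beta(a+s, b+f).
Subtract the data counts: 47−37=10, 30−7=23.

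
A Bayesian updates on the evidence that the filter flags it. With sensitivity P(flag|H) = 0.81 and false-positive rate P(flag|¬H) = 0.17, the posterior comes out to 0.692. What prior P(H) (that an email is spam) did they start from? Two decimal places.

P(H) = 0.32

In odds form, posterior odds = prior odds × likelihood ratio, so prior odds = posterior odds ÷ LR.
Posterior odds = 0.692/(1−0.692) = 2.2468. LR = 0.81/0.17 = 4.7647.
Prior odds = 2.2468/4.7647 = 0.4716, so P(H) = 0.4716/(1+0.4716) ≈ 0.32.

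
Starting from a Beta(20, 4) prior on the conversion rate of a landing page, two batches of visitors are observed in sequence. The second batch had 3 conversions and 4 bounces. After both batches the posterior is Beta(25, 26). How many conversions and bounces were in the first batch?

2 conversions and 18 bounces

Because Beta–binomial updating is additive in the counts, the combined data contributed (α_post−α_prior, β_post−β_prior) successes and failures.
Total across both batches: 25−20=5 conversions, 26−4=22 bounces.
Subtract the second batch: 5−3=2 conversions and 22−4=18 bounces.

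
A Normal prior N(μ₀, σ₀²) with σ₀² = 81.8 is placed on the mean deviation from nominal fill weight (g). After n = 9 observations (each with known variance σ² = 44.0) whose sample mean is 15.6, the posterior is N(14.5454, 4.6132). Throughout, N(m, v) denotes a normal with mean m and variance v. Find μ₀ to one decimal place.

μ₀ = -3.1

With known observation variance, the Normal–Normal posterior has precision τ_n = τ₀ + n/σ² and mean μ_n = (τ₀μ₀ + (n/σ²)x̄)/τ_n.
Here τ₀ = 1/81.8 = 0.012225 and τ_data = 9/44.0 = 0.204545, so τ_n = 0.216770.
Rearranging for μ₀: μ₀ = (μ_n·τ_n − τ_data·x̄)/τ₀ = (14.5454·0.216770 − 0.204545·15.6) / 0.012225 = -0.037896/0.012225 ≈ -3.1.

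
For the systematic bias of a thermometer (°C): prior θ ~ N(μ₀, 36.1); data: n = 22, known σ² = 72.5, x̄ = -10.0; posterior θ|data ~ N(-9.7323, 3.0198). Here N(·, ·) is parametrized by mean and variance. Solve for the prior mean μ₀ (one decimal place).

μ₀ = -6.8

With known observation variance, the Normal–Normal posterior has precision τ_n = τ₀ + n/σ² and mean μ_n = (τ₀μ₀ + (n/σ²)x̄)/τ_n.
Here τ₀ = 1/36.1 = 0.027701 and τ_data = 22/72.5 = 0.303448, so τ_n = 0.331149.
Rearranging for μ₀: μ₀ = (μ_n·τ_n − τ_data·x̄)/τ₀ = (-9.7323·0.331149 − 0.303448·-10.0) / 0.027701 = -0.188361/0.027701 ≈ -6.8.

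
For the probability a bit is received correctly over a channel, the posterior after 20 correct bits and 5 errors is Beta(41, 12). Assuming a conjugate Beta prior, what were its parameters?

Beta(21, 7)

Beta is conjugate to the binomial likelihood: posterior = Beta(a+s, b+f).
So a = 41 − 20 = 21 and b = 12 − 5 = 7.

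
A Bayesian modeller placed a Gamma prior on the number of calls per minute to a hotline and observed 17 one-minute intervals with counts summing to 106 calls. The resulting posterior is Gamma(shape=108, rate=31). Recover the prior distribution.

Gamma(shape=2, rate=14)

Gamma–Poisson conjugacy: posterior shape = α + Σxᵢ, posterior rate = β + n.
So α = 108 − 106 = 2 and β = 31 − 17 = 14.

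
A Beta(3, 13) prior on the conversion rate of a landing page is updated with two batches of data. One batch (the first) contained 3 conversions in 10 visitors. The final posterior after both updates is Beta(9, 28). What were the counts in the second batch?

3 conversions and 8 bounces

Because Beta–binomial updating is additive in the counts, the combined data contributed (α_post−α_prior, β_post−β_prior) successes and failures.
Total across both batches: 9−3=6 conversions, 28−13=15 bounces.
Subtract the first batch: 6−3=3 conversions and 15−7=8 bounces.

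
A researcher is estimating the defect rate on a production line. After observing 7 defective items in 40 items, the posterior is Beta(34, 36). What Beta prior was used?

Beta(27, 3)

Beta is conjugate to the binomial likelihood: posterior = Beta(a+s, b+f).
So a = 34 − 7 = 27 and b = 36 − 33 = 3.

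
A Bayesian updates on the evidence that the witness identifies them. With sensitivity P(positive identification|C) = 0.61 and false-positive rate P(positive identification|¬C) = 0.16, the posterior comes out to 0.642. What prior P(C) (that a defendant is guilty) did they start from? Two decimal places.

P(C) = 0.32

Bayes' rule in odds form gives O(C|E) = O(C)·[P(E|C)/P(E|¬C)], hence O(C) = O(C|E)/LR.
Posterior odds = 0.642/(1−0.642) = 1.7933. LR = 0.61/0.16 = 3.8125.
Prior odds = 1.7933/3.8125 = 0.4704, so P(C) = 0.4704/(1+0.4704) ≈ 0.32.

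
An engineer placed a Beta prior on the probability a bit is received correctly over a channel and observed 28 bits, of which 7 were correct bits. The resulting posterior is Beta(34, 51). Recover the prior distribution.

Beta(27, 30)

Beta is conjugate to the binomial likelihood: posterior = Beta(α+s, β+f).
Subtract the data counts: 34−7=27, 51−21=30.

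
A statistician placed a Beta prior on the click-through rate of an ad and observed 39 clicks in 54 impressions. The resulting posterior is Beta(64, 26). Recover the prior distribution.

Under Beta–binomial conjugacy the posterior parameters are (a+s, b+f).
So a = 64 − 39 = 25 and b = 26 − 15 = 11.

Beta(25, 11)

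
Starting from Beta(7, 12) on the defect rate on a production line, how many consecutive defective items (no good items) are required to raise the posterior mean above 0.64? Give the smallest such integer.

k = 15

After k defective items and 0 good items the posterior is Beta(7+k, 12), with mean (7+k)/(7+12+k).
Set (7+k)/(19+k) > 0.64 and solve: k > (0.64·19 − 7)/(1 − 0.64) = 14.333.
The smallest integer exceeding 14.333 is 15, and checking k=15: (22)/(34) = 0.6471 > 0.64.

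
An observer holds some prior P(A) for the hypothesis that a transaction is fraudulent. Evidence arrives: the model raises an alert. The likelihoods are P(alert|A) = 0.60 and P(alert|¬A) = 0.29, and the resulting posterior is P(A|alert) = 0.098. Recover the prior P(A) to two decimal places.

P(A) = 0.05

Bayes' rule in odds form gives O(A|E) = O(A)·[P(E|A)/P(E|¬A)], hence O(A) = O(A|E)/LR.
Posterior odds = 0.098/(1−0.098) = 0.1086. LR = 0.60/0.29 = 2.0690.
Prior odds = 0.1086/2.0690 = 0.0525, so P(A) = 0.0525/(1+0.0525) ≈ 0.05.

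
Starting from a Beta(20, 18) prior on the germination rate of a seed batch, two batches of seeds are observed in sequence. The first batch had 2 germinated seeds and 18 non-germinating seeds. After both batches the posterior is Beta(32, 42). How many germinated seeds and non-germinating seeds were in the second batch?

10 germinated seeds and 6 non-germinating seeds

Sequential conjugate updates are equivalent to a single update on the pooled data, so total successes = posterior α − prior α and total failures = posterior β − prior β.
Total across both batches: 32−20=12 germinated seeds, 42−18=24 non-germinating seeds.
Subtract the first batch: 12−2=10 germinated seeds and 24−18=6 non-germinating seeds.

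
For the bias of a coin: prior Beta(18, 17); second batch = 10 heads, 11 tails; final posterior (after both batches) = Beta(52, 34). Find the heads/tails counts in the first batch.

Sequential conjugate updates are equivalent to a single update on the pooled data, so total successes = posterior α − prior α and total failures = posterior β − prior β.
Total across both batches: 52−18=34 heads, 34−17=17 tails.
Subtract the second batch: 34−10=24 heads and 17−11=6 tails.

24 heads and 6 tails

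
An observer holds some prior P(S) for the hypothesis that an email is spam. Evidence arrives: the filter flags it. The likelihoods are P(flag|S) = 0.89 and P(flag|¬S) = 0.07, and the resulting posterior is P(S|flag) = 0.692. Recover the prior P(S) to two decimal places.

P(S) = 0.15

In odds form, posterior odds = prior odds × likelihood ratio, so prior odds = posterior odds ÷ LR.
Posterior odds = 0.692/(1−0.692) = 2.2468. LR = 0.89/0.07 = 12.7143.
Prior odds = 2.2468/12.7143 = 0.1767, so P(S) = 0.1767/(1+0.1767) ≈ 0.15.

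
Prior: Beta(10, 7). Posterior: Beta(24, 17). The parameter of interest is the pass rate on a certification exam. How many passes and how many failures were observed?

14 passes and 10 failures

A Beta(α, β) prior with s successes and f failures in binomial data gives a Beta(α+s, β+f) posterior.
So s = 24 − 10 = 14 and f = 17 − 7 = 10.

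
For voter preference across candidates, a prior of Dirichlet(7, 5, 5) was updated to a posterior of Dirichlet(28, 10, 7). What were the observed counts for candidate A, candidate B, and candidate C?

For a Dirichlet(α) prior with multinomial counts c, the posterior is Dirichlet(α + c) componentwise.
Counts are posterior − prior componentwise: 28−7=21, 10−5=5, 7−5=2.

counts (21, 5, 2)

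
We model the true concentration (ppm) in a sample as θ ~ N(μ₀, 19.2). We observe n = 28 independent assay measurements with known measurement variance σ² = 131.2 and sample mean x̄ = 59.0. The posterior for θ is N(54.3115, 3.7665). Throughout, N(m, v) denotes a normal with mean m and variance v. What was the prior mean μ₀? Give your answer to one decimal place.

With known observation variance, the Normal–Normal posterior has precision τ_n = τ₀ + n/σ² and mean μ_n = (τ₀μ₀ + (n/σ²)x̄)/τ_n.
Here τ₀ = 1/19.2 = 0.052083 and τ_data = 28/131.2 = 0.213415, so τ_n = 0.265498.
Rearranging for μ₀: μ₀ = (μ_n·τ_n − τ_data·x̄)/τ₀ = (54.3115·0.265498 − 0.213415·59.0) / 0.052083 = 1.828110/0.052083 ≈ 35.1.

μ₀ = 35.1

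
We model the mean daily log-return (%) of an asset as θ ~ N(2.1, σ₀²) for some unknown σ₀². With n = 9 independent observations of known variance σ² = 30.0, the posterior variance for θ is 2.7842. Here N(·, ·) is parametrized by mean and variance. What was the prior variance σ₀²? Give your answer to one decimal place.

σ₀² = 16.9

For the Normal–Normal model with known σ², precisions add: τ_n = τ₀ + n/σ².
So 1/σ₀² = 1/2.7842 − 9/30.0 = 0.359170 − 0.300000 = 0.059170.
Hence σ₀² = 1/0.059170 ≈ 16.9.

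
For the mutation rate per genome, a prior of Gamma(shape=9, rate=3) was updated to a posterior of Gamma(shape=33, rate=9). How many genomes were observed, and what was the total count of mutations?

A Gamma(α, β) prior (rate parametrization) on a Poisson rate with n observations summing to S gives posterior Gamma(α+S, β+n).
Matching: Σxᵢ = 33 − 9 = 24 and n = 9 − 3 = 6.

n = 6 genomes with total 24 mutations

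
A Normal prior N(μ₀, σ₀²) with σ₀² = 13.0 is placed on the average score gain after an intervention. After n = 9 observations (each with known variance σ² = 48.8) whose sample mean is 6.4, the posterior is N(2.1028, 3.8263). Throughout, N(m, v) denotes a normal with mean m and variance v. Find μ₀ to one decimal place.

μ₀ = -8.2

With known observation variance, the Normal–Normal posterior has precision τ_n = τ₀ + n/σ² and mean μ_n = (τ₀μ₀ + (n/σ²)x̄)/τ_n.
Here τ₀ = 1/13.0 = 0.076923 and τ_data = 9/48.8 = 0.184426, so τ_n = 0.261349.
Rearranging for μ₀: μ₀ = (μ_n·τ_n − τ_data·x̄)/τ₀ = (2.1028·0.261349 − 0.184426·6.4) / 0.076923 = -0.630762/0.076923 ≈ -8.2.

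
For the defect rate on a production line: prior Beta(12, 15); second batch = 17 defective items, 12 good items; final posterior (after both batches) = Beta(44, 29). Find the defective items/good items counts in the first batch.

15 defective items and 2 good items

Sequential conjugate updates are equivalent to a single update on the pooled data, so total successes = posterior α − prior α and total failures = posterior β − prior β.
Total across both batches: 44−12=32 defective items, 29−15=14 good items.
Subtract the second batch: 32−17=15 defective items and 14−12=2 good items.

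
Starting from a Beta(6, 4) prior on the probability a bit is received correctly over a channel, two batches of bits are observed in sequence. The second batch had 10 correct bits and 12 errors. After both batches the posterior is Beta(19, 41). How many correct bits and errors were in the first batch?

3 correct bits and 25 errors

Sequential conjugate updates are equivalent to a single update on the pooled data, so total successes = posterior α − prior α and total failures = posterior β − prior β.
Total across both batches: 19−6=13 correct bits, 41−4=37 errors.
Subtract the second batch: 13−10=3 correct bits and 37−12=25 errors.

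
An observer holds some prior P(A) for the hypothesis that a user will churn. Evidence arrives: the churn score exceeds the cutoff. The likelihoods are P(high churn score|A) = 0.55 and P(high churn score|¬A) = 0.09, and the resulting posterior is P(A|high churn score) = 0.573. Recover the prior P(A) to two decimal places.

In odds form, posterior odds = prior odds × likelihood ratio, so prior odds = posterior odds ÷ LR.
Posterior odds = 0.573/(1−0.573) = 1.3419. LR = 0.55/0.09 = 6.1111.
Prior odds = 1.3419/6.1111 = 0.2196, so P(A) = 0.2196/(1+0.2196) ≈ 0.18.

P(A) = 0.18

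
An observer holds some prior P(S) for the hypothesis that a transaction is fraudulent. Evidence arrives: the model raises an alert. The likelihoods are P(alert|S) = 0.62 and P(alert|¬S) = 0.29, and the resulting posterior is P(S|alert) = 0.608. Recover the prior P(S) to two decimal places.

In odds form, posterior odds = prior odds × likelihood ratio, so prior odds = posterior odds ÷ LR.
Posterior odds = 0.608/(1−0.608) = 1.5510. LR = 0.62/0.29 = 2.1379.
Prior odds = 1.5510/2.1379 = 0.7255, so P(S) = 0.7255/(1+0.7255) ≈ 0.42.

P(S) = 0.42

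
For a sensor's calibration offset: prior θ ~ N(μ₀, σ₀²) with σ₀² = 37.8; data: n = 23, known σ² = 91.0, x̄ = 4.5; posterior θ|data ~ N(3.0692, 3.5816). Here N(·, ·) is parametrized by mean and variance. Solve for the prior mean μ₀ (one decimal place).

The posterior mean is a precision-weighted average: μ_n = (τ₀μ₀ + τ_data·x̄)/(τ₀+τ_data), with τ₀=1/σ₀² and τ_data=n/σ².
Here τ₀ = 1/37.8 = 0.026455 and τ_data = 23/91.0 = 0.252747, so τ_n = 0.279202.
Rearranging for μ₀: μ₀ = (μ_n·τ_n − τ_data·x̄)/τ₀ = (3.0692·0.279202 − 0.252747·4.5) / 0.026455 = -0.280435/0.026455 ≈ -10.6.

μ₀ = -10.6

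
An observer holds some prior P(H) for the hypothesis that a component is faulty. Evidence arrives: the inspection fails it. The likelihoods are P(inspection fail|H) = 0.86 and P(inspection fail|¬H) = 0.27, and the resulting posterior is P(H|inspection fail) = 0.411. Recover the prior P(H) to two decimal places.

P(H) = 0.18

Bayes' rule in odds form gives O(H|E) = O(H)·[P(E|H)/P(E|¬H)], hence O(H) = O(H|E)/LR.
Posterior odds = 0.411/(1−0.411) = 0.6978. LR = 0.86/0.27 = 3.1852.
Prior odds = 0.6978/3.1852 = 0.2191, so P(H) = 0.2191/(1+0.2191) ≈ 0.18.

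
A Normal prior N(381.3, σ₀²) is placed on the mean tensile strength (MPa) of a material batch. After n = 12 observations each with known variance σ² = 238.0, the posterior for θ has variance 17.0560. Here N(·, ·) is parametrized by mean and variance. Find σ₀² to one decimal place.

σ₀² = 121.8

For the Normal–Normal model with known σ², precisions add: τ_n = τ₀ + n/σ².
So 1/σ₀² = 1/17.0560 − 12/238.0 = 0.058630 − 0.050420 = 0.008210.
Hence σ₀² = 1/0.008210 ≈ 121.8.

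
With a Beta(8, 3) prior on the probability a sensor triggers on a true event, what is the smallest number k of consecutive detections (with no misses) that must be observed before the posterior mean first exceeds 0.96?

After k detections and 0 misses the posterior is Beta(8+k, 3), with mean (8+k)/(8+3+k).
Set (8+k)/(11+k) > 0.96 and solve: k > (0.96·11 − 8)/(1 − 0.96) = 64.000.
The smallest integer exceeding 64.000 is 65.

k = 65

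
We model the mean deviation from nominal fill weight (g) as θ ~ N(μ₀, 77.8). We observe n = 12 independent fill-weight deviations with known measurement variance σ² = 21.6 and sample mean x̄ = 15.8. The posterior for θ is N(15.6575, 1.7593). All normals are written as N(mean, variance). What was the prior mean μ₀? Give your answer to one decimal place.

The posterior mean is a precision-weighted average: μ_n = (τ₀μ₀ + τ_data·x̄)/(τ₀+τ_data), with τ₀=1/σ₀² and τ_data=n/σ².
Here τ₀ = 1/77.8 = 0.012853 and τ_data = 12/21.6 = 0.555556, so τ_n = 0.568409.
Rearranging for μ₀: μ₀ = (μ_n·τ_n − τ_data·x̄)/τ₀ = (15.6575·0.568409 − 0.555556·15.8) / 0.012853 = 0.122079/0.012853 ≈ 9.5.

μ₀ = 9.5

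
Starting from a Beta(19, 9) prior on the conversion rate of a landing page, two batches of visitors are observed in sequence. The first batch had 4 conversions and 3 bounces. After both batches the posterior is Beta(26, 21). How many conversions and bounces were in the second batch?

3 conversions and 9 bounces

Because Beta–binomial updating is additive in the counts, the combined data contributed (α_post−α_prior, β_post−β_prior) successes and failures.
Total across both batches: 26−19=7 conversions, 21−9=12 bounces.
Subtract the first batch: 7−4=3 conversions and 12−3=9 bounces.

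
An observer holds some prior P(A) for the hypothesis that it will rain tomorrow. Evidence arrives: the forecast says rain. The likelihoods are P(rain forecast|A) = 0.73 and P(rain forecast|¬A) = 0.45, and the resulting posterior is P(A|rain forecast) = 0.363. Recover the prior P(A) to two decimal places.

Bayes' rule in odds form gives O(A|E) = O(A)·[P(E|A)/P(E|¬A)], hence O(A) = O(A|E)/LR.
Posterior odds = 0.363/(1−0.363) = 0.5699. LR = 0.73/0.45 = 1.6222.
Prior odds = 0.5699/1.6222 = 0.3513, so P(A) = 0.3513/(1+0.3513) ≈ 0.26.

P(A) = 0.26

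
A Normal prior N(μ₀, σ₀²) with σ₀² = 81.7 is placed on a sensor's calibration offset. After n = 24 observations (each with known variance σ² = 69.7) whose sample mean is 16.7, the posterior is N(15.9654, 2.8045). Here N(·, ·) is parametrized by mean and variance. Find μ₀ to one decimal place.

With known observation variance, the Normal–Normal posterior has precision τ_n = τ₀ + n/σ² and mean μ_n = (τ₀μ₀ + (n/σ²)x̄)/τ_n.
Here τ₀ = 1/81.7 = 0.012240 and τ_data = 24/69.7 = 0.344333, so τ_n = 0.356573.
Rearranging for μ₀: μ₀ = (μ_n·τ_n − τ_data·x̄)/τ₀ = (15.9654·0.356573 − 0.344333·16.7) / 0.012240 = -0.057531/0.012240 ≈ -4.7.

μ₀ = -4.7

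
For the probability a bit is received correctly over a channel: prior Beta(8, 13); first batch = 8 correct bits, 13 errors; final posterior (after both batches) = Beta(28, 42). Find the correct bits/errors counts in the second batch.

12 correct bits and 16 errors

Because Beta–binomial updating is additive in the counts, the combined data contributed (α_post−α_prior, β_post−β_prior) successes and failures.
Total across both batches: 28−8=20 correct bits, 42−13=29 errors.
Subtract the first batch: 20−8=12 correct bits and 29−13=16 errors.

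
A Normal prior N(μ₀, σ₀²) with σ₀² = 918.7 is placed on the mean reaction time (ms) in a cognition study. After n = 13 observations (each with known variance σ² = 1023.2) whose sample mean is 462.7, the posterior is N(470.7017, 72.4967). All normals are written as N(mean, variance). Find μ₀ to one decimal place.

μ₀ = 564.1

The posterior mean is a precision-weighted average: μ_n = (τ₀μ₀ + τ_data·x̄)/(τ₀+τ_data), with τ₀=1/σ₀² and τ_data=n/σ².
Here τ₀ = 1/918.7 = 0.001088 and τ_data = 13/1023.2 = 0.012705, so τ_n = 0.013793.
Rearranging for μ₀: μ₀ = (μ_n·τ_n − τ_data·x̄)/τ₀ = (470.7017·0.013793 − 0.012705·462.7) / 0.001088 = 0.613785/0.001088 ≈ 564.1.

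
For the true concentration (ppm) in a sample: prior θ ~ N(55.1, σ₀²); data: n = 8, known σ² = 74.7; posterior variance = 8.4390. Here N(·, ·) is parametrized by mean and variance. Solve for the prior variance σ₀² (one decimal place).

σ₀² = 87.7

Posterior precision equals prior precision plus data precision: 1/σ_n² = 1/σ₀² + n/σ².
So 1/σ₀² = 1/8.4390 − 8/74.7 = 0.118497 − 0.107095 = 0.011402.
Hence σ₀² = 1/0.011402 ≈ 87.7.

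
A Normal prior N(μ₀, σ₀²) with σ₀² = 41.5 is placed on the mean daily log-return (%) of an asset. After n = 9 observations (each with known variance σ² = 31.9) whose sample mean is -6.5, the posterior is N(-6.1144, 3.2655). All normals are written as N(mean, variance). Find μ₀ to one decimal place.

With known observation variance, the Normal–Normal posterior has precision τ_n = τ₀ + n/σ² and mean μ_n = (τ₀μ₀ + (n/σ²)x̄)/τ_n.
Here τ₀ = 1/41.5 = 0.024096 and τ_data = 9/31.9 = 0.282132, so τ_n = 0.306228.
Rearranging for μ₀: μ₀ = (μ_n·τ_n − τ_data·x̄)/τ₀ = (-6.1144·0.306228 − 0.282132·-6.5) / 0.024096 = -0.038542/0.024096 ≈ -1.6.

μ₀ = -1.6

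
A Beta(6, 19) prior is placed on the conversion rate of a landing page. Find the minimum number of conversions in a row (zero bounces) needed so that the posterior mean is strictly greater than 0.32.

k = 3

After k conversions and 0 bounces the posterior is Beta(6+k, 19), with mean (6+k)/(6+19+k).
Set (6+k)/(25+k) > 0.32 and solve: k > (0.32·25 − 6)/(1 − 0.32) = 2.941.
The smallest integer exceeding 2.941 is 3.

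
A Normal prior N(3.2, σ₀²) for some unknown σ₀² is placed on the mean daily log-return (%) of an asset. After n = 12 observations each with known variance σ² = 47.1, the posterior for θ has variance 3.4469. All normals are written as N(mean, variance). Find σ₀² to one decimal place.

Posterior precision equals prior precision plus data precision: 1/σ_n² = 1/σ₀² + n/σ².
So 1/σ₀² = 1/3.4469 − 12/47.1 = 0.290116 − 0.254777 = 0.035339.
Hence σ₀² = 1/0.035339 ≈ 28.3.

σ₀² = 28.3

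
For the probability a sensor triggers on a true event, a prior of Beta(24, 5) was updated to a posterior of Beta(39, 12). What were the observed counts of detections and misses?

Under Beta–binomial conjugacy the posterior parameters are (α+s, β+f).
So s = 39 − 24 = 15 and f = 12 − 5 = 7.

15 detections and 7 misses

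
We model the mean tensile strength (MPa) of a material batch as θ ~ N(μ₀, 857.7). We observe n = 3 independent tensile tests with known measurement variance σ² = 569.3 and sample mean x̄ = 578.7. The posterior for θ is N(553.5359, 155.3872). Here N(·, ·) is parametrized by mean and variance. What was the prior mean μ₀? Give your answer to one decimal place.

μ₀ = 439.8

With known observation variance, the Normal–Normal posterior has precision τ_n = τ₀ + n/σ² and mean μ_n = (τ₀μ₀ + (n/σ²)x̄)/τ_n.
Here τ₀ = 1/857.7 = 0.001166 and τ_data = 3/569.3 = 0.005270, so τ_n = 0.006436.
Rearranging for μ₀: μ₀ = (μ_n·τ_n − τ_data·x̄)/τ₀ = (553.5359·0.006436 − 0.005270·578.7) / 0.001166 = 0.512808/0.001166 ≈ 439.8.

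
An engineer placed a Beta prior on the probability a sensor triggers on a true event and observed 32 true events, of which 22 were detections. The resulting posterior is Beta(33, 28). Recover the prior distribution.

Beta(11, 18)

Under Beta–binomial conjugacy the posterior parameters are (α+s, β+f).
Subtract the data counts: 33−22=11, 28−10=18.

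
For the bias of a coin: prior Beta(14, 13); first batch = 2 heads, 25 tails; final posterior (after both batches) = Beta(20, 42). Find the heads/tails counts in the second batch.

4 heads and 4 tails

Sequential conjugate updates are equivalent to a single update on the pooled data, so total successes = posterior α − prior α and total failures = posterior β − prior β.
Total across both batches: 20−14=6 heads, 42−13=29 tails.
Subtract the first batch: 6−2=4 heads and 29−25=4 tails.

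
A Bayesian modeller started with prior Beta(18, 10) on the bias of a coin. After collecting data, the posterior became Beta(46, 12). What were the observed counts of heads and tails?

28 heads and 2 tails

A Beta(a, b) prior with s successes and f failures in binomial data gives a Beta(a+s, b+f) posterior.
So s = 46 − 18 = 28 and f = 12 − 10 = 2.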